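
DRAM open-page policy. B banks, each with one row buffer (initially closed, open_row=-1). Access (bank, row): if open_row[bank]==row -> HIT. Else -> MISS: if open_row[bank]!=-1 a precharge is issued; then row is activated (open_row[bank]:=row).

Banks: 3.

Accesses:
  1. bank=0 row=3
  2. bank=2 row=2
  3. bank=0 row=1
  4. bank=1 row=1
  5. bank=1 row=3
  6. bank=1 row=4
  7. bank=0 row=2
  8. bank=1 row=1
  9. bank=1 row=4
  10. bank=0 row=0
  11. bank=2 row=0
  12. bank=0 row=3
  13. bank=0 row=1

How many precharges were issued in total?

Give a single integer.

Acc 1: bank0 row3 -> MISS (open row3); precharges=0
Acc 2: bank2 row2 -> MISS (open row2); precharges=0
Acc 3: bank0 row1 -> MISS (open row1); precharges=1
Acc 4: bank1 row1 -> MISS (open row1); precharges=1
Acc 5: bank1 row3 -> MISS (open row3); precharges=2
Acc 6: bank1 row4 -> MISS (open row4); precharges=3
Acc 7: bank0 row2 -> MISS (open row2); precharges=4
Acc 8: bank1 row1 -> MISS (open row1); precharges=5
Acc 9: bank1 row4 -> MISS (open row4); precharges=6
Acc 10: bank0 row0 -> MISS (open row0); precharges=7
Acc 11: bank2 row0 -> MISS (open row0); precharges=8
Acc 12: bank0 row3 -> MISS (open row3); precharges=9
Acc 13: bank0 row1 -> MISS (open row1); precharges=10

Answer: 10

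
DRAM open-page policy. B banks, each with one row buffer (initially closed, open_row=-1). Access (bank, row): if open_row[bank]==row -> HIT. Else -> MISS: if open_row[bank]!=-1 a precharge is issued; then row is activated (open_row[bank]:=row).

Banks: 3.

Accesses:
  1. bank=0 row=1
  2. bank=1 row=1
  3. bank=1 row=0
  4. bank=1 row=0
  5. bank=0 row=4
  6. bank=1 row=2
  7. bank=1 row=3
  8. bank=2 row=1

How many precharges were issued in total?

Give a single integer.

Answer: 4

Derivation:
Acc 1: bank0 row1 -> MISS (open row1); precharges=0
Acc 2: bank1 row1 -> MISS (open row1); precharges=0
Acc 3: bank1 row0 -> MISS (open row0); precharges=1
Acc 4: bank1 row0 -> HIT
Acc 5: bank0 row4 -> MISS (open row4); precharges=2
Acc 6: bank1 row2 -> MISS (open row2); precharges=3
Acc 7: bank1 row3 -> MISS (open row3); precharges=4
Acc 8: bank2 row1 -> MISS (open row1); precharges=4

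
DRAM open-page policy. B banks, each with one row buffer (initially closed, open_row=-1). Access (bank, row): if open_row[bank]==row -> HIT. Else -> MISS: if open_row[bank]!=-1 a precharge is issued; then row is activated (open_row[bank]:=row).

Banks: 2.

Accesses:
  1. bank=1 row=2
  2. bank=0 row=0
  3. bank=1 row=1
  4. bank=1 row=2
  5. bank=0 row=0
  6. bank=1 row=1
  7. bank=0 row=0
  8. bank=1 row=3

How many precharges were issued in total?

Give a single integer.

Acc 1: bank1 row2 -> MISS (open row2); precharges=0
Acc 2: bank0 row0 -> MISS (open row0); precharges=0
Acc 3: bank1 row1 -> MISS (open row1); precharges=1
Acc 4: bank1 row2 -> MISS (open row2); precharges=2
Acc 5: bank0 row0 -> HIT
Acc 6: bank1 row1 -> MISS (open row1); precharges=3
Acc 7: bank0 row0 -> HIT
Acc 8: bank1 row3 -> MISS (open row3); precharges=4

Answer: 4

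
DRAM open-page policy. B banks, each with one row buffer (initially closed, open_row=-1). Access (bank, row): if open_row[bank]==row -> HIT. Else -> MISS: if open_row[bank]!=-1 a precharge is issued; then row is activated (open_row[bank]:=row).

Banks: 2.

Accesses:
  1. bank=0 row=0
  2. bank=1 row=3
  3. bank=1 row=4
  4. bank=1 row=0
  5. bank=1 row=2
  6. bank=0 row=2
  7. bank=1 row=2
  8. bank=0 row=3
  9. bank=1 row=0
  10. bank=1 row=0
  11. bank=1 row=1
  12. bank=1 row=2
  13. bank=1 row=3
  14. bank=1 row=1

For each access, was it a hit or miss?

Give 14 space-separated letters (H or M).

Acc 1: bank0 row0 -> MISS (open row0); precharges=0
Acc 2: bank1 row3 -> MISS (open row3); precharges=0
Acc 3: bank1 row4 -> MISS (open row4); precharges=1
Acc 4: bank1 row0 -> MISS (open row0); precharges=2
Acc 5: bank1 row2 -> MISS (open row2); precharges=3
Acc 6: bank0 row2 -> MISS (open row2); precharges=4
Acc 7: bank1 row2 -> HIT
Acc 8: bank0 row3 -> MISS (open row3); precharges=5
Acc 9: bank1 row0 -> MISS (open row0); precharges=6
Acc 10: bank1 row0 -> HIT
Acc 11: bank1 row1 -> MISS (open row1); precharges=7
Acc 12: bank1 row2 -> MISS (open row2); precharges=8
Acc 13: bank1 row3 -> MISS (open row3); precharges=9
Acc 14: bank1 row1 -> MISS (open row1); precharges=10

Answer: M M M M M M H M M H M M M M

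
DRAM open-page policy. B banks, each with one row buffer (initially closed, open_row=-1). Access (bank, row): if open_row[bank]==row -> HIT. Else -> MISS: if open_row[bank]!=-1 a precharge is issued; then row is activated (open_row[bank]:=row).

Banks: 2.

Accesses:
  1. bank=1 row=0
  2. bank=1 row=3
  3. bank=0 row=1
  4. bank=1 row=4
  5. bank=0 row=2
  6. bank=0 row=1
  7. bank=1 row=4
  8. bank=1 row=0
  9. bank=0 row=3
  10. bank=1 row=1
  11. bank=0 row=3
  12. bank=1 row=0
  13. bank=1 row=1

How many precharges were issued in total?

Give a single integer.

Answer: 9

Derivation:
Acc 1: bank1 row0 -> MISS (open row0); precharges=0
Acc 2: bank1 row3 -> MISS (open row3); precharges=1
Acc 3: bank0 row1 -> MISS (open row1); precharges=1
Acc 4: bank1 row4 -> MISS (open row4); precharges=2
Acc 5: bank0 row2 -> MISS (open row2); precharges=3
Acc 6: bank0 row1 -> MISS (open row1); precharges=4
Acc 7: bank1 row4 -> HIT
Acc 8: bank1 row0 -> MISS (open row0); precharges=5
Acc 9: bank0 row3 -> MISS (open row3); precharges=6
Acc 10: bank1 row1 -> MISS (open row1); precharges=7
Acc 11: bank0 row3 -> HIT
Acc 12: bank1 row0 -> MISS (open row0); precharges=8
Acc 13: bank1 row1 -> MISS (open row1); precharges=9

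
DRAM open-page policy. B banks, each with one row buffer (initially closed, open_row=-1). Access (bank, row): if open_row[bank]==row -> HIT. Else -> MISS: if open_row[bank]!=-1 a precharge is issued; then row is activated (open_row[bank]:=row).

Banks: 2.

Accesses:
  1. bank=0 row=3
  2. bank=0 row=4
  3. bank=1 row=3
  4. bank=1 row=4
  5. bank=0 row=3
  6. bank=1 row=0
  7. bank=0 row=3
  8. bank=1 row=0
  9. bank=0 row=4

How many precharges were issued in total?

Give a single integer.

Acc 1: bank0 row3 -> MISS (open row3); precharges=0
Acc 2: bank0 row4 -> MISS (open row4); precharges=1
Acc 3: bank1 row3 -> MISS (open row3); precharges=1
Acc 4: bank1 row4 -> MISS (open row4); precharges=2
Acc 5: bank0 row3 -> MISS (open row3); precharges=3
Acc 6: bank1 row0 -> MISS (open row0); precharges=4
Acc 7: bank0 row3 -> HIT
Acc 8: bank1 row0 -> HIT
Acc 9: bank0 row4 -> MISS (open row4); precharges=5

Answer: 5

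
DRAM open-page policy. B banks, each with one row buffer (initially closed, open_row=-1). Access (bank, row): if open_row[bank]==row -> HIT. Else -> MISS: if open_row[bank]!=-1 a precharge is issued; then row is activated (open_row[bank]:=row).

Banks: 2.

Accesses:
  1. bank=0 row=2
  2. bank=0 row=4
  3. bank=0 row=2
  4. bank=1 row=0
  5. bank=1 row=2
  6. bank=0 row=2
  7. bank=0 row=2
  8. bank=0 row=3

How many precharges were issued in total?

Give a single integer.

Answer: 4

Derivation:
Acc 1: bank0 row2 -> MISS (open row2); precharges=0
Acc 2: bank0 row4 -> MISS (open row4); precharges=1
Acc 3: bank0 row2 -> MISS (open row2); precharges=2
Acc 4: bank1 row0 -> MISS (open row0); precharges=2
Acc 5: bank1 row2 -> MISS (open row2); precharges=3
Acc 6: bank0 row2 -> HIT
Acc 7: bank0 row2 -> HIT
Acc 8: bank0 row3 -> MISS (open row3); precharges=4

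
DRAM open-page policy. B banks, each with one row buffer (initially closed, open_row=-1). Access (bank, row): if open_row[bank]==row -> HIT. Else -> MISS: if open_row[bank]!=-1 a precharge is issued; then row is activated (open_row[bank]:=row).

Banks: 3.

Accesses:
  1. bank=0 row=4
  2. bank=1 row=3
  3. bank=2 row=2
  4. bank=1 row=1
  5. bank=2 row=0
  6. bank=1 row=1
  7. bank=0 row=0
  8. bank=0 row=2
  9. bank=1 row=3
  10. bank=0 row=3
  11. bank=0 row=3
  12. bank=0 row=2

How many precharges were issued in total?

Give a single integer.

Answer: 7

Derivation:
Acc 1: bank0 row4 -> MISS (open row4); precharges=0
Acc 2: bank1 row3 -> MISS (open row3); precharges=0
Acc 3: bank2 row2 -> MISS (open row2); precharges=0
Acc 4: bank1 row1 -> MISS (open row1); precharges=1
Acc 5: bank2 row0 -> MISS (open row0); precharges=2
Acc 6: bank1 row1 -> HIT
Acc 7: bank0 row0 -> MISS (open row0); precharges=3
Acc 8: bank0 row2 -> MISS (open row2); precharges=4
Acc 9: bank1 row3 -> MISS (open row3); precharges=5
Acc 10: bank0 row3 -> MISS (open row3); precharges=6
Acc 11: bank0 row3 -> HIT
Acc 12: bank0 row2 -> MISS (open row2); precharges=7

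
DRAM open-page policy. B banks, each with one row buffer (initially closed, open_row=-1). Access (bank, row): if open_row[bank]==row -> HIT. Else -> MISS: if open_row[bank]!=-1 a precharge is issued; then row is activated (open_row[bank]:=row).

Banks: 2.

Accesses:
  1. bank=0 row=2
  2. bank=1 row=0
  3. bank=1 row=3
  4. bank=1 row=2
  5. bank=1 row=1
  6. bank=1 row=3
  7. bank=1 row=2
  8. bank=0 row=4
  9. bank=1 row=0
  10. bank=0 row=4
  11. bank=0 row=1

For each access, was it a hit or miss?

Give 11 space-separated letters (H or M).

Acc 1: bank0 row2 -> MISS (open row2); precharges=0
Acc 2: bank1 row0 -> MISS (open row0); precharges=0
Acc 3: bank1 row3 -> MISS (open row3); precharges=1
Acc 4: bank1 row2 -> MISS (open row2); precharges=2
Acc 5: bank1 row1 -> MISS (open row1); precharges=3
Acc 6: bank1 row3 -> MISS (open row3); precharges=4
Acc 7: bank1 row2 -> MISS (open row2); precharges=5
Acc 8: bank0 row4 -> MISS (open row4); precharges=6
Acc 9: bank1 row0 -> MISS (open row0); precharges=7
Acc 10: bank0 row4 -> HIT
Acc 11: bank0 row1 -> MISS (open row1); precharges=8

Answer: M M M M M M M M M H M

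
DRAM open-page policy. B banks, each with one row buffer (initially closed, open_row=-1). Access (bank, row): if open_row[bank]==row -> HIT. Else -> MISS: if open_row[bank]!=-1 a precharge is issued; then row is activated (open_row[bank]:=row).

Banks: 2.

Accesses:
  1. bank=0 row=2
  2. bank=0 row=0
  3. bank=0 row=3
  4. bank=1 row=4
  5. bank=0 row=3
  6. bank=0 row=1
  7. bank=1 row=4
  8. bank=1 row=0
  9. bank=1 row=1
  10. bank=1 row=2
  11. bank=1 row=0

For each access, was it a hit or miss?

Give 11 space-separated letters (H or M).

Acc 1: bank0 row2 -> MISS (open row2); precharges=0
Acc 2: bank0 row0 -> MISS (open row0); precharges=1
Acc 3: bank0 row3 -> MISS (open row3); precharges=2
Acc 4: bank1 row4 -> MISS (open row4); precharges=2
Acc 5: bank0 row3 -> HIT
Acc 6: bank0 row1 -> MISS (open row1); precharges=3
Acc 7: bank1 row4 -> HIT
Acc 8: bank1 row0 -> MISS (open row0); precharges=4
Acc 9: bank1 row1 -> MISS (open row1); precharges=5
Acc 10: bank1 row2 -> MISS (open row2); precharges=6
Acc 11: bank1 row0 -> MISS (open row0); precharges=7

Answer: M M M M H M H M M M M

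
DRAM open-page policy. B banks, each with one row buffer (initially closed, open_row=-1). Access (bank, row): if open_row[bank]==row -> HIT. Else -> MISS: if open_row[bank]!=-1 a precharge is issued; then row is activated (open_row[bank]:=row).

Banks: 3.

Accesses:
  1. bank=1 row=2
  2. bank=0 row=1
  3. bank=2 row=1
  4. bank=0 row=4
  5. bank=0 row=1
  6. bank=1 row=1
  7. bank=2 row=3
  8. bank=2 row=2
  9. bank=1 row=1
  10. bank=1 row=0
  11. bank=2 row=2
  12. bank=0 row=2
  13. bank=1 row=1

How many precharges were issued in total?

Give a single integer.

Acc 1: bank1 row2 -> MISS (open row2); precharges=0
Acc 2: bank0 row1 -> MISS (open row1); precharges=0
Acc 3: bank2 row1 -> MISS (open row1); precharges=0
Acc 4: bank0 row4 -> MISS (open row4); precharges=1
Acc 5: bank0 row1 -> MISS (open row1); precharges=2
Acc 6: bank1 row1 -> MISS (open row1); precharges=3
Acc 7: bank2 row3 -> MISS (open row3); precharges=4
Acc 8: bank2 row2 -> MISS (open row2); precharges=5
Acc 9: bank1 row1 -> HIT
Acc 10: bank1 row0 -> MISS (open row0); precharges=6
Acc 11: bank2 row2 -> HIT
Acc 12: bank0 row2 -> MISS (open row2); precharges=7
Acc 13: bank1 row1 -> MISS (open row1); precharges=8

Answer: 8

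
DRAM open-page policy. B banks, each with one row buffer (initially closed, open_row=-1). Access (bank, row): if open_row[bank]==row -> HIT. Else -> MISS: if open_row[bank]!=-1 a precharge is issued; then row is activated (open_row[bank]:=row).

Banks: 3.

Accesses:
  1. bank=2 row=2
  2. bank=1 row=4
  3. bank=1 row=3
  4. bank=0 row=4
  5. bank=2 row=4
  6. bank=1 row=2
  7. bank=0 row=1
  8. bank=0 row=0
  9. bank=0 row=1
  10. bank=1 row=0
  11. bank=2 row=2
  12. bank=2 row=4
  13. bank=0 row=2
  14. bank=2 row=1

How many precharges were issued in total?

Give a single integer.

Answer: 11

Derivation:
Acc 1: bank2 row2 -> MISS (open row2); precharges=0
Acc 2: bank1 row4 -> MISS (open row4); precharges=0
Acc 3: bank1 row3 -> MISS (open row3); precharges=1
Acc 4: bank0 row4 -> MISS (open row4); precharges=1
Acc 5: bank2 row4 -> MISS (open row4); precharges=2
Acc 6: bank1 row2 -> MISS (open row2); precharges=3
Acc 7: bank0 row1 -> MISS (open row1); precharges=4
Acc 8: bank0 row0 -> MISS (open row0); precharges=5
Acc 9: bank0 row1 -> MISS (open row1); precharges=6
Acc 10: bank1 row0 -> MISS (open row0); precharges=7
Acc 11: bank2 row2 -> MISS (open row2); precharges=8
Acc 12: bank2 row4 -> MISS (open row4); precharges=9
Acc 13: bank0 row2 -> MISS (open row2); precharges=10
Acc 14: bank2 row1 -> MISS (open row1); precharges=11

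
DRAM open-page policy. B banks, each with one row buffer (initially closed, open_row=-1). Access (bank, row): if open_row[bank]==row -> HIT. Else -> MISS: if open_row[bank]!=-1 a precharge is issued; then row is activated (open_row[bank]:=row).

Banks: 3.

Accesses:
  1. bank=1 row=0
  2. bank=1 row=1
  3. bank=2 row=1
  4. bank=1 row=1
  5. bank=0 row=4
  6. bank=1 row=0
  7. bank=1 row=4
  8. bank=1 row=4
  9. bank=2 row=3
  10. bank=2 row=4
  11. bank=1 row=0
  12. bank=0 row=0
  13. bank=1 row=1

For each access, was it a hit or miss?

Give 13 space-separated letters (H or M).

Acc 1: bank1 row0 -> MISS (open row0); precharges=0
Acc 2: bank1 row1 -> MISS (open row1); precharges=1
Acc 3: bank2 row1 -> MISS (open row1); precharges=1
Acc 4: bank1 row1 -> HIT
Acc 5: bank0 row4 -> MISS (open row4); precharges=1
Acc 6: bank1 row0 -> MISS (open row0); precharges=2
Acc 7: bank1 row4 -> MISS (open row4); precharges=3
Acc 8: bank1 row4 -> HIT
Acc 9: bank2 row3 -> MISS (open row3); precharges=4
Acc 10: bank2 row4 -> MISS (open row4); precharges=5
Acc 11: bank1 row0 -> MISS (open row0); precharges=6
Acc 12: bank0 row0 -> MISS (open row0); precharges=7
Acc 13: bank1 row1 -> MISS (open row1); precharges=8

Answer: M M M H M M M H M M M M M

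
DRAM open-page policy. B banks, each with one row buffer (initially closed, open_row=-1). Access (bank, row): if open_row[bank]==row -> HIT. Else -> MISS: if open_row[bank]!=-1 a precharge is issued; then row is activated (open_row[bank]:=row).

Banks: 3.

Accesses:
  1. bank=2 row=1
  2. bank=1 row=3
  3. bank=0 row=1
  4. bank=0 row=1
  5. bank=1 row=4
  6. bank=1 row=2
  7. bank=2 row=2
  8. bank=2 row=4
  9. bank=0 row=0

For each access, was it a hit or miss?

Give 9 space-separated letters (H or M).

Answer: M M M H M M M M M

Derivation:
Acc 1: bank2 row1 -> MISS (open row1); precharges=0
Acc 2: bank1 row3 -> MISS (open row3); precharges=0
Acc 3: bank0 row1 -> MISS (open row1); precharges=0
Acc 4: bank0 row1 -> HIT
Acc 5: bank1 row4 -> MISS (open row4); precharges=1
Acc 6: bank1 row2 -> MISS (open row2); precharges=2
Acc 7: bank2 row2 -> MISS (open row2); precharges=3
Acc 8: bank2 row4 -> MISS (open row4); precharges=4
Acc 9: bank0 row0 -> MISS (open row0); precharges=5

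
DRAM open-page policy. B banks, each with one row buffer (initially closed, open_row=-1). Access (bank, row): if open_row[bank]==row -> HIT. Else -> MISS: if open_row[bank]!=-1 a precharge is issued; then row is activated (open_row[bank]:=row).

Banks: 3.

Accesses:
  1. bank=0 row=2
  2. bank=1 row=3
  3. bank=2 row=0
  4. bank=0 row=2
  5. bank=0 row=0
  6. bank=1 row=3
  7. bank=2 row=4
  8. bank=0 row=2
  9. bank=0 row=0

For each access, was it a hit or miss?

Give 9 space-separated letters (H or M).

Acc 1: bank0 row2 -> MISS (open row2); precharges=0
Acc 2: bank1 row3 -> MISS (open row3); precharges=0
Acc 3: bank2 row0 -> MISS (open row0); precharges=0
Acc 4: bank0 row2 -> HIT
Acc 5: bank0 row0 -> MISS (open row0); precharges=1
Acc 6: bank1 row3 -> HIT
Acc 7: bank2 row4 -> MISS (open row4); precharges=2
Acc 8: bank0 row2 -> MISS (open row2); precharges=3
Acc 9: bank0 row0 -> MISS (open row0); precharges=4

Answer: M M M H M H M M M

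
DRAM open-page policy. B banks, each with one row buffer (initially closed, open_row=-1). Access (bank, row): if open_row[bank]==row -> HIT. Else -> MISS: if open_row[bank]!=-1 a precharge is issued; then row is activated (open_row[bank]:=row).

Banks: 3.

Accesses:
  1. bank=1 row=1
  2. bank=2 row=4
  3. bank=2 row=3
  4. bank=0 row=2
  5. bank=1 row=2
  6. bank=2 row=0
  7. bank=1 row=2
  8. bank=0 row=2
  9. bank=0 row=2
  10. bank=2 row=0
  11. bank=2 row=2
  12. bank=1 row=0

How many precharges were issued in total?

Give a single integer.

Answer: 5

Derivation:
Acc 1: bank1 row1 -> MISS (open row1); precharges=0
Acc 2: bank2 row4 -> MISS (open row4); precharges=0
Acc 3: bank2 row3 -> MISS (open row3); precharges=1
Acc 4: bank0 row2 -> MISS (open row2); precharges=1
Acc 5: bank1 row2 -> MISS (open row2); precharges=2
Acc 6: bank2 row0 -> MISS (open row0); precharges=3
Acc 7: bank1 row2 -> HIT
Acc 8: bank0 row2 -> HIT
Acc 9: bank0 row2 -> HIT
Acc 10: bank2 row0 -> HIT
Acc 11: bank2 row2 -> MISS (open row2); precharges=4
Acc 12: bank1 row0 -> MISS (open row0); precharges=5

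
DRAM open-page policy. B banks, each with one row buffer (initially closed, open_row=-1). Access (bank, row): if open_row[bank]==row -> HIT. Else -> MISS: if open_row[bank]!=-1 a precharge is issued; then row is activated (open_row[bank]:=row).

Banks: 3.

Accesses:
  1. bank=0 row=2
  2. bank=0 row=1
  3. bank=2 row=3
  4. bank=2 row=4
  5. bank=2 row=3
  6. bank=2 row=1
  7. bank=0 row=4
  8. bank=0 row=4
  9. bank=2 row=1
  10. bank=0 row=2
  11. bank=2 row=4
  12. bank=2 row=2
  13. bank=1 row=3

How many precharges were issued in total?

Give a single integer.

Answer: 8

Derivation:
Acc 1: bank0 row2 -> MISS (open row2); precharges=0
Acc 2: bank0 row1 -> MISS (open row1); precharges=1
Acc 3: bank2 row3 -> MISS (open row3); precharges=1
Acc 4: bank2 row4 -> MISS (open row4); precharges=2
Acc 5: bank2 row3 -> MISS (open row3); precharges=3
Acc 6: bank2 row1 -> MISS (open row1); precharges=4
Acc 7: bank0 row4 -> MISS (open row4); precharges=5
Acc 8: bank0 row4 -> HIT
Acc 9: bank2 row1 -> HIT
Acc 10: bank0 row2 -> MISS (open row2); precharges=6
Acc 11: bank2 row4 -> MISS (open row4); precharges=7
Acc 12: bank2 row2 -> MISS (open row2); precharges=8
Acc 13: bank1 row3 -> MISS (open row3); precharges=8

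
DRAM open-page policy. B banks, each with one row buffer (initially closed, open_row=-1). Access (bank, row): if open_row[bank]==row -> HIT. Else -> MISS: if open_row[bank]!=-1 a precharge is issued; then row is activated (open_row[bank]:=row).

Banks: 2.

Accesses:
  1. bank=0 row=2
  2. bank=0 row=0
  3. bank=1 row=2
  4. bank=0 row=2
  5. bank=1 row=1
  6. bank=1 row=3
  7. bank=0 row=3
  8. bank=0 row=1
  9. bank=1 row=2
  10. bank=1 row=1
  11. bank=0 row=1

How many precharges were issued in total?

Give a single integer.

Answer: 8

Derivation:
Acc 1: bank0 row2 -> MISS (open row2); precharges=0
Acc 2: bank0 row0 -> MISS (open row0); precharges=1
Acc 3: bank1 row2 -> MISS (open row2); precharges=1
Acc 4: bank0 row2 -> MISS (open row2); precharges=2
Acc 5: bank1 row1 -> MISS (open row1); precharges=3
Acc 6: bank1 row3 -> MISS (open row3); precharges=4
Acc 7: bank0 row3 -> MISS (open row3); precharges=5
Acc 8: bank0 row1 -> MISS (open row1); precharges=6
Acc 9: bank1 row2 -> MISS (open row2); precharges=7
Acc 10: bank1 row1 -> MISS (open row1); precharges=8
Acc 11: bank0 row1 -> HIT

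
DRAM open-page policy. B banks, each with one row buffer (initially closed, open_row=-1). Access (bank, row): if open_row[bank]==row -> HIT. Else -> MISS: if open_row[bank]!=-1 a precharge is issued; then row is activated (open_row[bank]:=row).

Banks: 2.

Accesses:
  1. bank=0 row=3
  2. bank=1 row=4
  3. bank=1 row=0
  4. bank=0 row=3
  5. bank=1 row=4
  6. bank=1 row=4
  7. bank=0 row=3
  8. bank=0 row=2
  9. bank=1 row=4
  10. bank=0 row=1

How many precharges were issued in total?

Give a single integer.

Answer: 4

Derivation:
Acc 1: bank0 row3 -> MISS (open row3); precharges=0
Acc 2: bank1 row4 -> MISS (open row4); precharges=0
Acc 3: bank1 row0 -> MISS (open row0); precharges=1
Acc 4: bank0 row3 -> HIT
Acc 5: bank1 row4 -> MISS (open row4); precharges=2
Acc 6: bank1 row4 -> HIT
Acc 7: bank0 row3 -> HIT
Acc 8: bank0 row2 -> MISS (open row2); precharges=3
Acc 9: bank1 row4 -> HIT
Acc 10: bank0 row1 -> MISS (open row1); precharges=4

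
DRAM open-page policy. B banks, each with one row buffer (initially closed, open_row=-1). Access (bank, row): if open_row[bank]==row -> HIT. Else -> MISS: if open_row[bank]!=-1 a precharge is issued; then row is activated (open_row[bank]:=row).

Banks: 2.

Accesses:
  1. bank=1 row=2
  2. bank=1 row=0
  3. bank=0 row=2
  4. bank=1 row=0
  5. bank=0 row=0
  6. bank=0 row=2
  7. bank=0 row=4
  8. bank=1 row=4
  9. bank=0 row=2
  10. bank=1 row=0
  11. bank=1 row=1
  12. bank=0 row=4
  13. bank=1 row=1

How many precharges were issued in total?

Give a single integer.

Answer: 9

Derivation:
Acc 1: bank1 row2 -> MISS (open row2); precharges=0
Acc 2: bank1 row0 -> MISS (open row0); precharges=1
Acc 3: bank0 row2 -> MISS (open row2); precharges=1
Acc 4: bank1 row0 -> HIT
Acc 5: bank0 row0 -> MISS (open row0); precharges=2
Acc 6: bank0 row2 -> MISS (open row2); precharges=3
Acc 7: bank0 row4 -> MISS (open row4); precharges=4
Acc 8: bank1 row4 -> MISS (open row4); precharges=5
Acc 9: bank0 row2 -> MISS (open row2); precharges=6
Acc 10: bank1 row0 -> MISS (open row0); precharges=7
Acc 11: bank1 row1 -> MISS (open row1); precharges=8
Acc 12: bank0 row4 -> MISS (open row4); precharges=9
Acc 13: bank1 row1 -> HIT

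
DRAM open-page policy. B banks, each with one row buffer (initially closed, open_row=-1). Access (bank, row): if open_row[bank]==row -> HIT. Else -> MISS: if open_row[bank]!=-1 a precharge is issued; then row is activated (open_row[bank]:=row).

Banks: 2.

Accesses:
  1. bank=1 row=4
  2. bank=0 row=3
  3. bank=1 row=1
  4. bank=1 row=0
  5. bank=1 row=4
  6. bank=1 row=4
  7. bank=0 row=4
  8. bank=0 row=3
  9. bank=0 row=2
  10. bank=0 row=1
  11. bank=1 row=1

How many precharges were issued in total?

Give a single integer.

Acc 1: bank1 row4 -> MISS (open row4); precharges=0
Acc 2: bank0 row3 -> MISS (open row3); precharges=0
Acc 3: bank1 row1 -> MISS (open row1); precharges=1
Acc 4: bank1 row0 -> MISS (open row0); precharges=2
Acc 5: bank1 row4 -> MISS (open row4); precharges=3
Acc 6: bank1 row4 -> HIT
Acc 7: bank0 row4 -> MISS (open row4); precharges=4
Acc 8: bank0 row3 -> MISS (open row3); precharges=5
Acc 9: bank0 row2 -> MISS (open row2); precharges=6
Acc 10: bank0 row1 -> MISS (open row1); precharges=7
Acc 11: bank1 row1 -> MISS (open row1); precharges=8

Answer: 8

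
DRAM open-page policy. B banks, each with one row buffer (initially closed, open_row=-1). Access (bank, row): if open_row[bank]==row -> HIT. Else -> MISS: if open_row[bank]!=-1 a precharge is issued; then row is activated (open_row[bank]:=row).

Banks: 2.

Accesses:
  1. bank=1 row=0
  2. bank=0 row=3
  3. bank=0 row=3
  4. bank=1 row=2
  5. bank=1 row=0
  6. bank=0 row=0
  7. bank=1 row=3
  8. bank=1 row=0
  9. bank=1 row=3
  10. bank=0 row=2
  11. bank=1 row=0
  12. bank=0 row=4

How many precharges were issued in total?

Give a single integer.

Answer: 9

Derivation:
Acc 1: bank1 row0 -> MISS (open row0); precharges=0
Acc 2: bank0 row3 -> MISS (open row3); precharges=0
Acc 3: bank0 row3 -> HIT
Acc 4: bank1 row2 -> MISS (open row2); precharges=1
Acc 5: bank1 row0 -> MISS (open row0); precharges=2
Acc 6: bank0 row0 -> MISS (open row0); precharges=3
Acc 7: bank1 row3 -> MISS (open row3); precharges=4
Acc 8: bank1 row0 -> MISS (open row0); precharges=5
Acc 9: bank1 row3 -> MISS (open row3); precharges=6
Acc 10: bank0 row2 -> MISS (open row2); precharges=7
Acc 11: bank1 row0 -> MISS (open row0); precharges=8
Acc 12: bank0 row4 -> MISS (open row4); precharges=9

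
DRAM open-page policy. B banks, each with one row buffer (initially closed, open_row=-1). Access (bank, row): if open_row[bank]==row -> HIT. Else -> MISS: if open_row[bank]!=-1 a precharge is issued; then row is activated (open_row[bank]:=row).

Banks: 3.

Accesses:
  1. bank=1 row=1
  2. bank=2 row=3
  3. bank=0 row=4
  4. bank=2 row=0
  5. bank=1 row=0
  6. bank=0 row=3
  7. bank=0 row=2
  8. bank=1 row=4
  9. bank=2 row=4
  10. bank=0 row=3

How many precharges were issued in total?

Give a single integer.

Answer: 7

Derivation:
Acc 1: bank1 row1 -> MISS (open row1); precharges=0
Acc 2: bank2 row3 -> MISS (open row3); precharges=0
Acc 3: bank0 row4 -> MISS (open row4); precharges=0
Acc 4: bank2 row0 -> MISS (open row0); precharges=1
Acc 5: bank1 row0 -> MISS (open row0); precharges=2
Acc 6: bank0 row3 -> MISS (open row3); precharges=3
Acc 7: bank0 row2 -> MISS (open row2); precharges=4
Acc 8: bank1 row4 -> MISS (open row4); precharges=5
Acc 9: bank2 row4 -> MISS (open row4); precharges=6
Acc 10: bank0 row3 -> MISS (open row3); precharges=7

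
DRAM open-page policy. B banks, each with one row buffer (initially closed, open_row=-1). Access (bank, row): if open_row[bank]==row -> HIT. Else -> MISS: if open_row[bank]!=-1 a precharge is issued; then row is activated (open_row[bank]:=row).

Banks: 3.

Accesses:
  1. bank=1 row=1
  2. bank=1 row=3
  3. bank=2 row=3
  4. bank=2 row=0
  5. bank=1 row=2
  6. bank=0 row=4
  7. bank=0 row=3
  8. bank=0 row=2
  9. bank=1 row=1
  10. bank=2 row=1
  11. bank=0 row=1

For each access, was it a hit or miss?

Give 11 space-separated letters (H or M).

Acc 1: bank1 row1 -> MISS (open row1); precharges=0
Acc 2: bank1 row3 -> MISS (open row3); precharges=1
Acc 3: bank2 row3 -> MISS (open row3); precharges=1
Acc 4: bank2 row0 -> MISS (open row0); precharges=2
Acc 5: bank1 row2 -> MISS (open row2); precharges=3
Acc 6: bank0 row4 -> MISS (open row4); precharges=3
Acc 7: bank0 row3 -> MISS (open row3); precharges=4
Acc 8: bank0 row2 -> MISS (open row2); precharges=5
Acc 9: bank1 row1 -> MISS (open row1); precharges=6
Acc 10: bank2 row1 -> MISS (open row1); precharges=7
Acc 11: bank0 row1 -> MISS (open row1); precharges=8

Answer: M M M M M M M M M M M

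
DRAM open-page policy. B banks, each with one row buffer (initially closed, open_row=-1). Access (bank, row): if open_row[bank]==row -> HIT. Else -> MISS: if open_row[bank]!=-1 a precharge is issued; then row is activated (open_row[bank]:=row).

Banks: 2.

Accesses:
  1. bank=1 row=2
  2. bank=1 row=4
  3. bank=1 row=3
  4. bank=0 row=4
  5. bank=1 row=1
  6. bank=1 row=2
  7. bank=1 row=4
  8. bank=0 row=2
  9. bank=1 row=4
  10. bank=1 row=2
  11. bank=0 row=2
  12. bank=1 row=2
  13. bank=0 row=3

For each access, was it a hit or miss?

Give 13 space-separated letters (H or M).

Answer: M M M M M M M M H M H H M

Derivation:
Acc 1: bank1 row2 -> MISS (open row2); precharges=0
Acc 2: bank1 row4 -> MISS (open row4); precharges=1
Acc 3: bank1 row3 -> MISS (open row3); precharges=2
Acc 4: bank0 row4 -> MISS (open row4); precharges=2
Acc 5: bank1 row1 -> MISS (open row1); precharges=3
Acc 6: bank1 row2 -> MISS (open row2); precharges=4
Acc 7: bank1 row4 -> MISS (open row4); precharges=5
Acc 8: bank0 row2 -> MISS (open row2); precharges=6
Acc 9: bank1 row4 -> HIT
Acc 10: bank1 row2 -> MISS (open row2); precharges=7
Acc 11: bank0 row2 -> HIT
Acc 12: bank1 row2 -> HIT
Acc 13: bank0 row3 -> MISS (open row3); precharges=8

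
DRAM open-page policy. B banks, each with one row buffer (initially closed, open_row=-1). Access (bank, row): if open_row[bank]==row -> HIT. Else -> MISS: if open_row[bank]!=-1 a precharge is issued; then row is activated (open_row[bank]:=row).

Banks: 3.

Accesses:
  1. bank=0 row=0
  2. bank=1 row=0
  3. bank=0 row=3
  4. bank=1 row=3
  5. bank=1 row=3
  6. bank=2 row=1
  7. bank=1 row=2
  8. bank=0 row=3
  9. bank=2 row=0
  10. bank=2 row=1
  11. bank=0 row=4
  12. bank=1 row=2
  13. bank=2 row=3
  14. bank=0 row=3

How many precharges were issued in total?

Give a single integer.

Acc 1: bank0 row0 -> MISS (open row0); precharges=0
Acc 2: bank1 row0 -> MISS (open row0); precharges=0
Acc 3: bank0 row3 -> MISS (open row3); precharges=1
Acc 4: bank1 row3 -> MISS (open row3); precharges=2
Acc 5: bank1 row3 -> HIT
Acc 6: bank2 row1 -> MISS (open row1); precharges=2
Acc 7: bank1 row2 -> MISS (open row2); precharges=3
Acc 8: bank0 row3 -> HIT
Acc 9: bank2 row0 -> MISS (open row0); precharges=4
Acc 10: bank2 row1 -> MISS (open row1); precharges=5
Acc 11: bank0 row4 -> MISS (open row4); precharges=6
Acc 12: bank1 row2 -> HIT
Acc 13: bank2 row3 -> MISS (open row3); precharges=7
Acc 14: bank0 row3 -> MISS (open row3); precharges=8

Answer: 8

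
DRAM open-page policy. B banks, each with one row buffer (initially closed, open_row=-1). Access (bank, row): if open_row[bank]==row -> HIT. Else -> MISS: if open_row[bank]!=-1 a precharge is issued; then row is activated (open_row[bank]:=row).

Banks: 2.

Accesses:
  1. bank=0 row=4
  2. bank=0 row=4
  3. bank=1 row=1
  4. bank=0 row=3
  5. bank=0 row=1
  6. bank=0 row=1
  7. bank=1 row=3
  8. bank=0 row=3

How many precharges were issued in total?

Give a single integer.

Answer: 4

Derivation:
Acc 1: bank0 row4 -> MISS (open row4); precharges=0
Acc 2: bank0 row4 -> HIT
Acc 3: bank1 row1 -> MISS (open row1); precharges=0
Acc 4: bank0 row3 -> MISS (open row3); precharges=1
Acc 5: bank0 row1 -> MISS (open row1); precharges=2
Acc 6: bank0 row1 -> HIT
Acc 7: bank1 row3 -> MISS (open row3); precharges=3
Acc 8: bank0 row3 -> MISS (open row3); precharges=4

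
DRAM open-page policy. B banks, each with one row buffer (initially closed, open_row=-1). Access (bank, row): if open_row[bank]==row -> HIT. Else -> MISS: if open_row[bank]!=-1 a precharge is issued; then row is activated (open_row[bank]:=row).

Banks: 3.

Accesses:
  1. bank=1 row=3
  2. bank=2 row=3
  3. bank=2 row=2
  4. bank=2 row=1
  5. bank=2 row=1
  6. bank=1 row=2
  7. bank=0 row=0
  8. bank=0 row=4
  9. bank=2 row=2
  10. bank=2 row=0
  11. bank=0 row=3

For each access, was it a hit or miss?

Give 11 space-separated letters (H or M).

Answer: M M M M H M M M M M M

Derivation:
Acc 1: bank1 row3 -> MISS (open row3); precharges=0
Acc 2: bank2 row3 -> MISS (open row3); precharges=0
Acc 3: bank2 row2 -> MISS (open row2); precharges=1
Acc 4: bank2 row1 -> MISS (open row1); precharges=2
Acc 5: bank2 row1 -> HIT
Acc 6: bank1 row2 -> MISS (open row2); precharges=3
Acc 7: bank0 row0 -> MISS (open row0); precharges=3
Acc 8: bank0 row4 -> MISS (open row4); precharges=4
Acc 9: bank2 row2 -> MISS (open row2); precharges=5
Acc 10: bank2 row0 -> MISS (open row0); precharges=6
Acc 11: bank0 row3 -> MISS (open row3); precharges=7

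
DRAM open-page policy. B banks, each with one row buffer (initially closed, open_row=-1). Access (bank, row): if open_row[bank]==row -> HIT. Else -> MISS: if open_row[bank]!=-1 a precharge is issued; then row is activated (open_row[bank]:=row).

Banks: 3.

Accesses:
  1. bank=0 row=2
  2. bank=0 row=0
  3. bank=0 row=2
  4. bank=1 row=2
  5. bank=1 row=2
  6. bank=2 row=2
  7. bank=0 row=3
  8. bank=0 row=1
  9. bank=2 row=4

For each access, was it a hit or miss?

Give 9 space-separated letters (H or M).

Answer: M M M M H M M M M

Derivation:
Acc 1: bank0 row2 -> MISS (open row2); precharges=0
Acc 2: bank0 row0 -> MISS (open row0); precharges=1
Acc 3: bank0 row2 -> MISS (open row2); precharges=2
Acc 4: bank1 row2 -> MISS (open row2); precharges=2
Acc 5: bank1 row2 -> HIT
Acc 6: bank2 row2 -> MISS (open row2); precharges=2
Acc 7: bank0 row3 -> MISS (open row3); precharges=3
Acc 8: bank0 row1 -> MISS (open row1); precharges=4
Acc 9: bank2 row4 -> MISS (open row4); precharges=5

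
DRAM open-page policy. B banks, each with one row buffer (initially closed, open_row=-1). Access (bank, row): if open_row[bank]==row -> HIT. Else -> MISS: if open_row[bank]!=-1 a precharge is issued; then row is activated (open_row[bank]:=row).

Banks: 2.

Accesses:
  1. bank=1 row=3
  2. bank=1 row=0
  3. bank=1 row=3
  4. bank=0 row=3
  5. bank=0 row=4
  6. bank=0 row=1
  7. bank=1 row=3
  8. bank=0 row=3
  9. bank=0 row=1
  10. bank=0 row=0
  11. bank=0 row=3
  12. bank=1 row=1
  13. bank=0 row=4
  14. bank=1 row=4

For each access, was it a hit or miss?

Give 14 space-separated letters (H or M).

Answer: M M M M M M H M M M M M M M

Derivation:
Acc 1: bank1 row3 -> MISS (open row3); precharges=0
Acc 2: bank1 row0 -> MISS (open row0); precharges=1
Acc 3: bank1 row3 -> MISS (open row3); precharges=2
Acc 4: bank0 row3 -> MISS (open row3); precharges=2
Acc 5: bank0 row4 -> MISS (open row4); precharges=3
Acc 6: bank0 row1 -> MISS (open row1); precharges=4
Acc 7: bank1 row3 -> HIT
Acc 8: bank0 row3 -> MISS (open row3); precharges=5
Acc 9: bank0 row1 -> MISS (open row1); precharges=6
Acc 10: bank0 row0 -> MISS (open row0); precharges=7
Acc 11: bank0 row3 -> MISS (open row3); precharges=8
Acc 12: bank1 row1 -> MISS (open row1); precharges=9
Acc 13: bank0 row4 -> MISS (open row4); precharges=10
Acc 14: bank1 row4 -> MISS (open row4); precharges=11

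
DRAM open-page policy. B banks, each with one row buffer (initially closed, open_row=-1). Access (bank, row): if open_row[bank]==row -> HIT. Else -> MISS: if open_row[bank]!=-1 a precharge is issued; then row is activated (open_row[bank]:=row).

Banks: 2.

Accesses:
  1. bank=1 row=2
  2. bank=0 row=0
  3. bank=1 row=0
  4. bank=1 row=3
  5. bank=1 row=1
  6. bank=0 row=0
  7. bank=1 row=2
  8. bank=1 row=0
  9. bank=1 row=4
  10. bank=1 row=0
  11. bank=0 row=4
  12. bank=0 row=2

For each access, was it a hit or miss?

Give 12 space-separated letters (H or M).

Answer: M M M M M H M M M M M M

Derivation:
Acc 1: bank1 row2 -> MISS (open row2); precharges=0
Acc 2: bank0 row0 -> MISS (open row0); precharges=0
Acc 3: bank1 row0 -> MISS (open row0); precharges=1
Acc 4: bank1 row3 -> MISS (open row3); precharges=2
Acc 5: bank1 row1 -> MISS (open row1); precharges=3
Acc 6: bank0 row0 -> HIT
Acc 7: bank1 row2 -> MISS (open row2); precharges=4
Acc 8: bank1 row0 -> MISS (open row0); precharges=5
Acc 9: bank1 row4 -> MISS (open row4); precharges=6
Acc 10: bank1 row0 -> MISS (open row0); precharges=7
Acc 11: bank0 row4 -> MISS (open row4); precharges=8
Acc 12: bank0 row2 -> MISS (open row2); precharges=9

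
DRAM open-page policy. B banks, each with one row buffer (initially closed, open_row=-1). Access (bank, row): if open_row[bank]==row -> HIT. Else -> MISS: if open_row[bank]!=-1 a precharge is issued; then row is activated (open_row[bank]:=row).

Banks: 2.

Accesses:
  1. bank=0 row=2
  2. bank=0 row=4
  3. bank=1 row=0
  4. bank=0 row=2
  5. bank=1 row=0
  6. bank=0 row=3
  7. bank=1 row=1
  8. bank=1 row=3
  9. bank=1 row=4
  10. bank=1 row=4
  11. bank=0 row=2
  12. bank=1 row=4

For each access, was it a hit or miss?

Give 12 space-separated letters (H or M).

Answer: M M M M H M M M M H M H

Derivation:
Acc 1: bank0 row2 -> MISS (open row2); precharges=0
Acc 2: bank0 row4 -> MISS (open row4); precharges=1
Acc 3: bank1 row0 -> MISS (open row0); precharges=1
Acc 4: bank0 row2 -> MISS (open row2); precharges=2
Acc 5: bank1 row0 -> HIT
Acc 6: bank0 row3 -> MISS (open row3); precharges=3
Acc 7: bank1 row1 -> MISS (open row1); precharges=4
Acc 8: bank1 row3 -> MISS (open row3); precharges=5
Acc 9: bank1 row4 -> MISS (open row4); precharges=6
Acc 10: bank1 row4 -> HIT
Acc 11: bank0 row2 -> MISS (open row2); precharges=7
Acc 12: bank1 row4 -> HIT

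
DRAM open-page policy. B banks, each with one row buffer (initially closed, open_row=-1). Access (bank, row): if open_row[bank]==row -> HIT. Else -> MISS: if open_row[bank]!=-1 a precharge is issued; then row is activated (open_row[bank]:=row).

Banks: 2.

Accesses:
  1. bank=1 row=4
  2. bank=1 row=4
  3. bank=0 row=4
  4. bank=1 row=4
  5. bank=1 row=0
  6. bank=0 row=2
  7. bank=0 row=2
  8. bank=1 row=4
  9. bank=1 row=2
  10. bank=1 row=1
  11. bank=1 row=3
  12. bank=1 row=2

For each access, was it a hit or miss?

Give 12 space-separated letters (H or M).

Answer: M H M H M M H M M M M M

Derivation:
Acc 1: bank1 row4 -> MISS (open row4); precharges=0
Acc 2: bank1 row4 -> HIT
Acc 3: bank0 row4 -> MISS (open row4); precharges=0
Acc 4: bank1 row4 -> HIT
Acc 5: bank1 row0 -> MISS (open row0); precharges=1
Acc 6: bank0 row2 -> MISS (open row2); precharges=2
Acc 7: bank0 row2 -> HIT
Acc 8: bank1 row4 -> MISS (open row4); precharges=3
Acc 9: bank1 row2 -> MISS (open row2); precharges=4
Acc 10: bank1 row1 -> MISS (open row1); precharges=5
Acc 11: bank1 row3 -> MISS (open row3); precharges=6
Acc 12: bank1 row2 -> MISS (open row2); precharges=7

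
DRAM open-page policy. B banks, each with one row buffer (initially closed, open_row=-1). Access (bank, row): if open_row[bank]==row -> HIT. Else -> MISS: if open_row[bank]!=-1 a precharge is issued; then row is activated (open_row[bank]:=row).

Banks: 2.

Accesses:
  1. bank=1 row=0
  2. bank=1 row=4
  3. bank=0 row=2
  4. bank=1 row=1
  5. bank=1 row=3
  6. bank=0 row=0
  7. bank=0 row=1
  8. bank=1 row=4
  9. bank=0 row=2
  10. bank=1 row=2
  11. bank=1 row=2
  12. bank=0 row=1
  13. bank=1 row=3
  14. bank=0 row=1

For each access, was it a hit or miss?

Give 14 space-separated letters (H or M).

Answer: M M M M M M M M M M H M M H

Derivation:
Acc 1: bank1 row0 -> MISS (open row0); precharges=0
Acc 2: bank1 row4 -> MISS (open row4); precharges=1
Acc 3: bank0 row2 -> MISS (open row2); precharges=1
Acc 4: bank1 row1 -> MISS (open row1); precharges=2
Acc 5: bank1 row3 -> MISS (open row3); precharges=3
Acc 6: bank0 row0 -> MISS (open row0); precharges=4
Acc 7: bank0 row1 -> MISS (open row1); precharges=5
Acc 8: bank1 row4 -> MISS (open row4); precharges=6
Acc 9: bank0 row2 -> MISS (open row2); precharges=7
Acc 10: bank1 row2 -> MISS (open row2); precharges=8
Acc 11: bank1 row2 -> HIT
Acc 12: bank0 row1 -> MISS (open row1); precharges=9
Acc 13: bank1 row3 -> MISS (open row3); precharges=10
Acc 14: bank0 row1 -> HIT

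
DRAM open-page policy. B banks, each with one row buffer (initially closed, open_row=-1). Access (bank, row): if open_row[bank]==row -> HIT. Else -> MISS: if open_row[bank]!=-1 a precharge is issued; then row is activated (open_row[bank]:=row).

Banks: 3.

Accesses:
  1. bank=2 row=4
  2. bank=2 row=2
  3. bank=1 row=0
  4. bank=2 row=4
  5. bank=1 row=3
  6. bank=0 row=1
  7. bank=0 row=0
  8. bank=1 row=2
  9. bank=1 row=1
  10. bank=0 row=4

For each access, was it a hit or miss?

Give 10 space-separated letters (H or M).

Answer: M M M M M M M M M M

Derivation:
Acc 1: bank2 row4 -> MISS (open row4); precharges=0
Acc 2: bank2 row2 -> MISS (open row2); precharges=1
Acc 3: bank1 row0 -> MISS (open row0); precharges=1
Acc 4: bank2 row4 -> MISS (open row4); precharges=2
Acc 5: bank1 row3 -> MISS (open row3); precharges=3
Acc 6: bank0 row1 -> MISS (open row1); precharges=3
Acc 7: bank0 row0 -> MISS (open row0); precharges=4
Acc 8: bank1 row2 -> MISS (open row2); precharges=5
Acc 9: bank1 row1 -> MISS (open row1); precharges=6
Acc 10: bank0 row4 -> MISS (open row4); precharges=7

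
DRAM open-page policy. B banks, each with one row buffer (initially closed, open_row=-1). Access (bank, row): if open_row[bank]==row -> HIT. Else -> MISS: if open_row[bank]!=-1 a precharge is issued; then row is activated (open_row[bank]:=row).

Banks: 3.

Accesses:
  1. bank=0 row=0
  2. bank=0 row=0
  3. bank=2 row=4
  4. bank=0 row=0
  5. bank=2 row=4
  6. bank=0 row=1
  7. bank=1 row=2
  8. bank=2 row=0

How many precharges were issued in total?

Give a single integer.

Answer: 2

Derivation:
Acc 1: bank0 row0 -> MISS (open row0); precharges=0
Acc 2: bank0 row0 -> HIT
Acc 3: bank2 row4 -> MISS (open row4); precharges=0
Acc 4: bank0 row0 -> HIT
Acc 5: bank2 row4 -> HIT
Acc 6: bank0 row1 -> MISS (open row1); precharges=1
Acc 7: bank1 row2 -> MISS (open row2); precharges=1
Acc 8: bank2 row0 -> MISS (open row0); precharges=2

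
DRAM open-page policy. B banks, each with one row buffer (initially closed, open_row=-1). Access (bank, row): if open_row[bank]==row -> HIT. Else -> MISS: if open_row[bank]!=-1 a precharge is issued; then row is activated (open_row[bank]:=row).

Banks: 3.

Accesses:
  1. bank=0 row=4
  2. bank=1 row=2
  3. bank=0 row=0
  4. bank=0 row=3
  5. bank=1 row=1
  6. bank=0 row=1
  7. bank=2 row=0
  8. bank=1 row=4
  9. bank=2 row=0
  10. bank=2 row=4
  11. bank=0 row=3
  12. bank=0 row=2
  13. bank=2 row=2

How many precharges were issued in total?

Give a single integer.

Answer: 9

Derivation:
Acc 1: bank0 row4 -> MISS (open row4); precharges=0
Acc 2: bank1 row2 -> MISS (open row2); precharges=0
Acc 3: bank0 row0 -> MISS (open row0); precharges=1
Acc 4: bank0 row3 -> MISS (open row3); precharges=2
Acc 5: bank1 row1 -> MISS (open row1); precharges=3
Acc 6: bank0 row1 -> MISS (open row1); precharges=4
Acc 7: bank2 row0 -> MISS (open row0); precharges=4
Acc 8: bank1 row4 -> MISS (open row4); precharges=5
Acc 9: bank2 row0 -> HIT
Acc 10: bank2 row4 -> MISS (open row4); precharges=6
Acc 11: bank0 row3 -> MISS (open row3); precharges=7
Acc 12: bank0 row2 -> MISS (open row2); precharges=8
Acc 13: bank2 row2 -> MISS (open row2); precharges=9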